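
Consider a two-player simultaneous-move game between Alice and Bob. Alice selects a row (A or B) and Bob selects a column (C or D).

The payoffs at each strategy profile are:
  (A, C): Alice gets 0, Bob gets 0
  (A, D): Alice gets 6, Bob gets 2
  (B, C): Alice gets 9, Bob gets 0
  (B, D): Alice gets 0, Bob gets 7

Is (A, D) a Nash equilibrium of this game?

Yes

At (A, D), Alice earns 6; switching to B would give 0, so Alice has no profitable deviation.
Bob earns 2; switching to C would give 0, so Bob has no profitable deviation.
Neither player can gain by a unilateral deviation, so this profile is a Nash equilibrium.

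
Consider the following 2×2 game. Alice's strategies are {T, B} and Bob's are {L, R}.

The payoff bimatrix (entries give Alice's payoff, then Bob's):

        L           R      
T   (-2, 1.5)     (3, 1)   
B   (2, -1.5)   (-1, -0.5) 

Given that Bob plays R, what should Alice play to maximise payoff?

Against R, Alice earns 3 from T and -1 from B.
So T is the best response.

T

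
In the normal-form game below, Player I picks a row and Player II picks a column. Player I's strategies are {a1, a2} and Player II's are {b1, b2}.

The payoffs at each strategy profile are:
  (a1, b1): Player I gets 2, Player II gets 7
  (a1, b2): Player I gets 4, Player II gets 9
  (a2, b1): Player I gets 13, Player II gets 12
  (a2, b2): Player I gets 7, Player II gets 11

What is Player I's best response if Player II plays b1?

Against b1, Player I earns 2 from a1 and 13 from a2.
So a2 is the best response.

a2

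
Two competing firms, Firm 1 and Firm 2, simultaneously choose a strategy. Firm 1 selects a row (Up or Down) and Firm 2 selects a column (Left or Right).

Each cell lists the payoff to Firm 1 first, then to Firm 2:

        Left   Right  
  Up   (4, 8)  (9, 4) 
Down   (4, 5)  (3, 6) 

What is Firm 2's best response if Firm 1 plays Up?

Left

Against Up, Firm 2 earns 8 from Left and 4 from Right.
So Left is the best response.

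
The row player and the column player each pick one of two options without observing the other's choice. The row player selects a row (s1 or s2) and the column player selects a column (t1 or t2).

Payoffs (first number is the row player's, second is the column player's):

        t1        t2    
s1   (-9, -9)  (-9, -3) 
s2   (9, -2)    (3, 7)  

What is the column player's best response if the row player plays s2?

Against s2, the column player earns -2 from t1 and 7 from t2.
So t2 is the best response.

t2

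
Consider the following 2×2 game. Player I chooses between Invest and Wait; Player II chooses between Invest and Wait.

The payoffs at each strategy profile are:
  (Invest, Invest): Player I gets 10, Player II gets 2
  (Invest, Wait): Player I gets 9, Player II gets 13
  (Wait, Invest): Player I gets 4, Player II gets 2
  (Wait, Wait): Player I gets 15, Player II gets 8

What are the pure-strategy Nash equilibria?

(Wait, Wait)

(Invest, Invest): Player II prefers Wait (13 > 2) — not an equilibrium.
(Invest, Wait): Player I prefers Wait (15 > 9) — not an equilibrium.
(Wait, Invest): Player I prefers Invest (10 > 4); Player II prefers Wait (8 > 2) — not an equilibrium.
(Wait, Wait): Player I gets 15 ≥ 9 from Invest, and Player II gets 8 ≥ 2 from Invest — Nash equilibrium.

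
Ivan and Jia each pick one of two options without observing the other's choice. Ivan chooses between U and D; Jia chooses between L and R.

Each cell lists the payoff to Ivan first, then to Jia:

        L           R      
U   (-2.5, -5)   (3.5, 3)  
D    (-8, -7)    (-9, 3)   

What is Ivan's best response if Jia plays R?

Against R, Ivan earns 3.5 from U and -9 from D.
So U is the best response.

U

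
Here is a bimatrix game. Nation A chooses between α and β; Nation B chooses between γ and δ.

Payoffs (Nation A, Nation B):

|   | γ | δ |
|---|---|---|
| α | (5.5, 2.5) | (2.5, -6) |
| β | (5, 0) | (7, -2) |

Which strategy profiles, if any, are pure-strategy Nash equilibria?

(α, γ)

(α, γ): Nation A gets 5.5 ≥ 5 from β, and Nation B gets 2.5 ≥ -6 from δ — Nash equilibrium.
(α, δ): Nation A prefers β (7 > 2.5); Nation B prefers γ (2.5 > -6) — not an equilibrium.
(β, γ): Nation A prefers α (5.5 > 5) — not an equilibrium.
(β, δ): Nation B prefers γ (0 > -2) — not an equilibrium.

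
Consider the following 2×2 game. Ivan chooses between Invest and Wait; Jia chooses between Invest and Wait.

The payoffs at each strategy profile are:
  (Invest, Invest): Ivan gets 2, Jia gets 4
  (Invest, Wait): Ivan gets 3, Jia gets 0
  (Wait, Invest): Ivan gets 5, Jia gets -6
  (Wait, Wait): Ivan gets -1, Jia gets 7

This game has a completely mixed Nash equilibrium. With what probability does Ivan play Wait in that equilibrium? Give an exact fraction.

Let r be the probability that Ivan plays Invest. In a completely mixed equilibrium, Jia must be indifferent between Invest and Wait.
Jia's expected payoff from Invest is 4r − 6(1−r); from Wait it is 7(1−r).
Setting these equal: 10r − 6 = −7r + 7, so r = 13/17.
Therefore Ivan plays Wait with probability 1 − 13/17 = 4/17.

4/17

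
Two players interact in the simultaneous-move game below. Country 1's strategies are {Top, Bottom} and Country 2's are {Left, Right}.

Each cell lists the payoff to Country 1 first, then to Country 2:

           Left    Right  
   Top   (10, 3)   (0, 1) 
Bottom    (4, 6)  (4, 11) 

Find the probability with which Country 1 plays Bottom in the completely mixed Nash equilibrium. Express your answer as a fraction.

Let r be the probability that Country 1 plays Top. In a completely mixed equilibrium, Country 2 must be indifferent between Left and Right.
Country 2's expected payoff from Left is 3r + 6(1−r); from Right it is r + 11(1−r).
Setting these equal: −3r + 6 = −10r + 11, so r = 5/7.
Therefore Country 1 plays Bottom with probability 1 − 5/7 = 2/7.

2/7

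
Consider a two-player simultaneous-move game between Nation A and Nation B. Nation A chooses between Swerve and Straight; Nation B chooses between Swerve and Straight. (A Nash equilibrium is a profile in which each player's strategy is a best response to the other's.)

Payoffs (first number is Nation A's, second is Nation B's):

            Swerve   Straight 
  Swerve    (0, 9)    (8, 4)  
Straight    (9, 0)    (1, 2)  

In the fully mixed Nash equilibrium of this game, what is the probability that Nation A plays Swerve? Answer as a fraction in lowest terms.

2/7

Let r be the probability that Nation A plays Swerve. In a completely mixed equilibrium, Nation B must be indifferent between Swerve and Straight.
Nation B's expected payoff from Swerve is 9r; from Straight it is 4r + 2(1−r).
Setting these equal: 9r = 2r + 2, so r = 2/7.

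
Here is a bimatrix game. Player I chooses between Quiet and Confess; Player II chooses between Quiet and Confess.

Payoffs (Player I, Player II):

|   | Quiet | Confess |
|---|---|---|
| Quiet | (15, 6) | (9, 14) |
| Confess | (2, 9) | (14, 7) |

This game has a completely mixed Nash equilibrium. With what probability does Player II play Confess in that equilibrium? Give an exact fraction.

13/18

Let c be the probability that Player II plays Quiet. In a completely mixed equilibrium, Player I must be indifferent between Quiet and Confess.
Player I's expected payoff from Quiet is 15c + 9(1−c); from Confess it is 2c + 14(1−c).
Setting these equal: 6c + 9 = −12c + 14, so c = 5/18.
Therefore Player II plays Confess with probability 1 − 5/18 = 13/18.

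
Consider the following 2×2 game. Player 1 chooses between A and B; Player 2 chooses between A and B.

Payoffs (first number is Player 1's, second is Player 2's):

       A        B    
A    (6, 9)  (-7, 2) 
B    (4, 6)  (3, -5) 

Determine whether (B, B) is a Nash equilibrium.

At (B, B), Player 1 earns 3; switching to A would give -7, so Player 1 has no profitable deviation.
Player 2 earns -5; switching to A would give 6, so Player 2 would deviate.
Since at least one player can profitably deviate, this is not a Nash equilibrium.

No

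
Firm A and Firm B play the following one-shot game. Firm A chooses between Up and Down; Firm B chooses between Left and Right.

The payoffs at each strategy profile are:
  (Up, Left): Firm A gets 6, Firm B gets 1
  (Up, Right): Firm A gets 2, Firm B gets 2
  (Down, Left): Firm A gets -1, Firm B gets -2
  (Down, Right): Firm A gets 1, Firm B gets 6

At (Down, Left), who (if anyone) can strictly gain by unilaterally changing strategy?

Both

Firm A at (Down, Left) earns -1; deviating to Up yields 6 — a strict improvement.
Firm B earns -2; deviating to Right yields 6 — a strict improvement.
Both Firm A and Firm B have strictly profitable deviations.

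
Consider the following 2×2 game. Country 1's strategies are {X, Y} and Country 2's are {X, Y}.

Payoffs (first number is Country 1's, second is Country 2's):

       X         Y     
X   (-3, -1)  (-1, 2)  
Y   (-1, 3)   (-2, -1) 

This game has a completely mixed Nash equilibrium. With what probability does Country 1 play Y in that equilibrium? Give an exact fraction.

3/7

Let x be the probability that Country 1 plays X. In a completely mixed equilibrium, Country 2 must be indifferent between X and Y.
Country 2's expected payoff from X is −x + 3(1−x); from Y it is 2x − (1−x).
Setting these equal: −4x + 3 = 3x − 1, so x = 4/7.
Therefore Country 1 plays Y with probability 1 − 4/7 = 3/7.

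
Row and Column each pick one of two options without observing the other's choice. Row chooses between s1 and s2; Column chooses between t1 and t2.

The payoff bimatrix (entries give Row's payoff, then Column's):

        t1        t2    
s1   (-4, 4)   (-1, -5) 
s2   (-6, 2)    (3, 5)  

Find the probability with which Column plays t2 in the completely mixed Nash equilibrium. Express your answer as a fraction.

Let y be the probability that Column plays t1. In a completely mixed equilibrium, Row must be indifferent between s1 and s2.
Row's expected payoff from s1 is −4y − (1−y); from s2 it is −6y + 3(1−y).
Setting these equal: −3y − 1 = −9y + 3, so y = 2/3.
Therefore Column plays t2 with probability 1 − 2/3 = 1/3.

1/3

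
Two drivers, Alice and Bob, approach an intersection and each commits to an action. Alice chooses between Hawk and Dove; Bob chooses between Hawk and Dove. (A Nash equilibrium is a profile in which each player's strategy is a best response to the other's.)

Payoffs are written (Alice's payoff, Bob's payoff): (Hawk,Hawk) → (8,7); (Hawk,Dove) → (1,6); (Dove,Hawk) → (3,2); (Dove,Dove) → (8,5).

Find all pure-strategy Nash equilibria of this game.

(Hawk, Hawk) and (Dove, Dove)

(Hawk, Hawk): Alice gets 8 ≥ 3 from Dove, and Bob gets 7 ≥ 6 from Dove — Nash equilibrium.
(Hawk, Dove): Alice prefers Dove (8 > 1); Bob prefers Hawk (7 > 6) — not an equilibrium.
(Dove, Hawk): Alice prefers Hawk (8 > 3); Bob prefers Dove (5 > 2) — not an equilibrium.
(Dove, Dove): Alice gets 8 ≥ 1 from Hawk, and Bob gets 5 ≥ 2 from Hawk — Nash equilibrium.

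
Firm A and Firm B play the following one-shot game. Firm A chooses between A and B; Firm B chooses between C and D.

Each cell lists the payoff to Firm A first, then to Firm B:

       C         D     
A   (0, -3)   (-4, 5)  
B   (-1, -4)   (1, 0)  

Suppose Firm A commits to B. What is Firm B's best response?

D

Against B, Firm B earns -4 from C and 0 from D.
So D is the best response.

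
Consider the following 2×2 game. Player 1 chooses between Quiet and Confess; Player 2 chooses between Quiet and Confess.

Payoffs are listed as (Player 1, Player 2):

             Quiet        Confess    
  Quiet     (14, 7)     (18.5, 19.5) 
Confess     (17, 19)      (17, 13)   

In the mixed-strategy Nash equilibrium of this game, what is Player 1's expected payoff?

First find q, the probability Player 2 plays Quiet, from Player 1's indifference between Quiet and Confess: 14q + 18.5(1−q) = 17q + 17(1−q), giving q = 1/3.
Since Player 1 is indifferent in equilibrium, Player 1's expected payoff equals the payoff from either row against (1/3, 2/3). Using Quiet: 14(1/3) + 18.5(2/3) = 17.

17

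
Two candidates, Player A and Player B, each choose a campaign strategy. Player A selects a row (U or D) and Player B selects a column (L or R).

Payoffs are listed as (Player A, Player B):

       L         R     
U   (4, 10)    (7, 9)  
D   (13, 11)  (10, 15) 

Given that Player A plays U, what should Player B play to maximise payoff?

Against U, Player B earns 10 from L and 9 from R.
So L is the best response.

L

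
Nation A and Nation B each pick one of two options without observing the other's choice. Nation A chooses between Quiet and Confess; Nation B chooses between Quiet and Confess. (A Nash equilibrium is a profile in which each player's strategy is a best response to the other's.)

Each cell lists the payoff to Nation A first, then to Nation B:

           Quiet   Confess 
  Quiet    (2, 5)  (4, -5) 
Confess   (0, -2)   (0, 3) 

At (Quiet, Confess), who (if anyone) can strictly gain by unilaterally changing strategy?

Nation A at (Quiet, Confess) earns 4; deviating to Confess yields 0 — not better.
Nation B earns -5; deviating to Quiet yields 5 — a strict improvement.
Only Nation B has a strictly profitable deviation.

Nation B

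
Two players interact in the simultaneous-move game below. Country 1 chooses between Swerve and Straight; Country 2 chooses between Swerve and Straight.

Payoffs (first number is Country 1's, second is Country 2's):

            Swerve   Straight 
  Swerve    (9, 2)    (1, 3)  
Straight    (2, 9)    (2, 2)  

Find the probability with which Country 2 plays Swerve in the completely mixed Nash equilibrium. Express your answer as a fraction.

Let q be the probability that Country 2 plays Swerve. In a completely mixed equilibrium, Country 1 must be indifferent between Swerve and Straight.
Country 1's expected payoff from Swerve is 9q + (1−q); from Straight it is 2q + 2(1−q).
Setting these equal: 8q + 1 = 2, so q = 1/8.

1/8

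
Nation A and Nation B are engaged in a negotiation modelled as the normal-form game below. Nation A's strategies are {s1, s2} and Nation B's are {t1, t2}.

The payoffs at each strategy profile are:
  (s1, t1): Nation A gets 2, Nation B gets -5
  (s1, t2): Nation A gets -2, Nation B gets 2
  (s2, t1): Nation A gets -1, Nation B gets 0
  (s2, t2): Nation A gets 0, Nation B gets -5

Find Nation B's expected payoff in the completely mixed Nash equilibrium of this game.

-25/12

First find x, the probability Nation A plays s1, from Nation B's indifference between t1 and t2: −5x = 2x − 5(1−x), giving x = 5/12.
Since Nation B is indifferent in equilibrium, Nation B's expected payoff equals the payoff from either column against (5/12, 7/12). Using t1: −5(5/12) = -25/12.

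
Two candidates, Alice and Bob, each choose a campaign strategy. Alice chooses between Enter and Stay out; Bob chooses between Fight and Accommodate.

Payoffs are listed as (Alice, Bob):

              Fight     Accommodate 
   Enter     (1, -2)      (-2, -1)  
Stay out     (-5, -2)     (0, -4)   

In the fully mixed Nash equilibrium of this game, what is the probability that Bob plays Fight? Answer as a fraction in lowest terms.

1/4

Let q be the probability that Bob plays Fight. In a completely mixed equilibrium, Alice must be indifferent between Enter and Stay out.
Alice's expected payoff from Enter is q − 2(1−q); from Stay out it is −5q.
Setting these equal: 3q − 2 = −5q, so q = 1/4.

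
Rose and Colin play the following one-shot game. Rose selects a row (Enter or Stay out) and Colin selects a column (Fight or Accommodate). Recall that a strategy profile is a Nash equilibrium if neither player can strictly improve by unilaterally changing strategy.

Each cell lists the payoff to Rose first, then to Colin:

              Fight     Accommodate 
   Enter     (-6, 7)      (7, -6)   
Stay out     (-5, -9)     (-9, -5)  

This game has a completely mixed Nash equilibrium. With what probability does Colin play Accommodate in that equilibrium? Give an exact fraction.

1/17

Let y be the probability that Colin plays Fight. In a completely mixed equilibrium, Rose must be indifferent between Enter and Stay out.
Rose's expected payoff from Enter is −6y + 7(1−y); from Stay out it is −5y − 9(1−y).
Setting these equal: −13y + 7 = 4y − 9, so y = 16/17.
Therefore Colin plays Accommodate with probability 1 − 16/17 = 1/17.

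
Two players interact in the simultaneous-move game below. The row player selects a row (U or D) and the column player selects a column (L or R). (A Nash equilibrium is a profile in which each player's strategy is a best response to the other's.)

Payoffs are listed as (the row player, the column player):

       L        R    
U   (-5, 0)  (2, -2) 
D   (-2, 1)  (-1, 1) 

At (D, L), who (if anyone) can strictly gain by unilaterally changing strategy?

The row player at (D, L) earns -2; deviating to U yields -5 — not better.
The column player earns 1; deviating to R yields 1 — not better.
Neither player can strictly improve; the profile is a Nash equilibrium.

Neither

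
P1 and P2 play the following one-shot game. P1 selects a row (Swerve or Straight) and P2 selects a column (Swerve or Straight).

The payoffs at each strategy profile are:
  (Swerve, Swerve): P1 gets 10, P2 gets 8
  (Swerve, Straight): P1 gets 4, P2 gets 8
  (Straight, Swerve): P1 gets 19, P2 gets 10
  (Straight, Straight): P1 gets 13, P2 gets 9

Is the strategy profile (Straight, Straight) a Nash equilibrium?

No

At (Straight, Straight), P1 earns 13; switching to Swerve would give 4, so P1 has no profitable deviation.
P2 earns 9; switching to Swerve would give 10, so P2 would deviate.
Since at least one player can profitably deviate, this is not a Nash equilibrium.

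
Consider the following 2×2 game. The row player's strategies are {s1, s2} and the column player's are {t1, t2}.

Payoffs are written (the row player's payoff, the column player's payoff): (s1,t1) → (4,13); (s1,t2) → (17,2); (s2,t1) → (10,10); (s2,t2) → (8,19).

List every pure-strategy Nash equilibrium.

none

(s1, t1): the row player prefers s2 (10 > 4) — not an equilibrium.
(s1, t2): the column player prefers t1 (13 > 2) — not an equilibrium.
(s2, t1): the column player prefers t2 (19 > 10) — not an equilibrium.
(s2, t2): the row player prefers s1 (17 > 8) — not an equilibrium.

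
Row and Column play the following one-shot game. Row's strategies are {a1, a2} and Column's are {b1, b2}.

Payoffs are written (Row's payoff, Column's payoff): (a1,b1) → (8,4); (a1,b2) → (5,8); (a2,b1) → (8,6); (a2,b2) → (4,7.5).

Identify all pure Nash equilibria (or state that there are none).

(a1, b1): Column prefers b2 (8 > 4) — not an equilibrium.
(a1, b2): Row gets 5 ≥ 4 from a2, and Column gets 8 ≥ 4 from b1 — Nash equilibrium.
(a2, b1): Column prefers b2 (7.5 > 6) — not an equilibrium.
(a2, b2): Row prefers a1 (5 > 4) — not an equilibrium.

(a1, b2)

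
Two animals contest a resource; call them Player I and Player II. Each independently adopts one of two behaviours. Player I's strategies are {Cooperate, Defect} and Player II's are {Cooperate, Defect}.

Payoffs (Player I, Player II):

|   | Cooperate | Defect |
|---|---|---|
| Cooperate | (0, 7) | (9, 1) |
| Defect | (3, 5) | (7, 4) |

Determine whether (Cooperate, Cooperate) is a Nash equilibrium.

No

At (Cooperate, Cooperate), Player I earns 0; switching to Defect would give 3, so Player I would deviate.
Player II earns 7; switching to Defect would give 1, so Player II has no profitable deviation.
Since at least one player can profitably deviate, this is not a Nash equilibrium.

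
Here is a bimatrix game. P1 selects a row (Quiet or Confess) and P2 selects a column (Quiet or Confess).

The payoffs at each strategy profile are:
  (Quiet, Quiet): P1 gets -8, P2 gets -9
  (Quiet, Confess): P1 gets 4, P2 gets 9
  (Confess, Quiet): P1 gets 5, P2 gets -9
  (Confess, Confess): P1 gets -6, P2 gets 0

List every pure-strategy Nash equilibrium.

(Quiet, Quiet): P1 prefers Confess (5 > -8); P2 prefers Confess (9 > -9) — not an equilibrium.
(Quiet, Confess): P1 gets 4 ≥ -6 from Confess, and P2 gets 9 ≥ -9 from Quiet — Nash equilibrium.
(Confess, Quiet): P2 prefers Confess (0 > -9) — not an equilibrium.
(Confess, Confess): P1 prefers Quiet (4 > -6) — not an equilibrium.

(Quiet, Confess)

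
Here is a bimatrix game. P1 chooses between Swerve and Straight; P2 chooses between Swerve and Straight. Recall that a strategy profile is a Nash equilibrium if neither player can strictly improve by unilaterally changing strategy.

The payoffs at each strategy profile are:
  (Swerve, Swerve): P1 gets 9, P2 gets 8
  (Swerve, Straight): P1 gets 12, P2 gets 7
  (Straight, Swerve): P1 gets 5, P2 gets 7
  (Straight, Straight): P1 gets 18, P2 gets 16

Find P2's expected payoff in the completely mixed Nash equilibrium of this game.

79/10

First find p, the probability P1 plays Swerve, from P2's indifference between Swerve and Straight: 8p + 7(1−p) = 7p + 16(1−p), giving p = 9/10.
Since P2 is indifferent in equilibrium, P2's expected payoff equals the payoff from either column against (9/10, 1/10). Using Swerve: 8(9/10) + 7(1/10) = 79/10.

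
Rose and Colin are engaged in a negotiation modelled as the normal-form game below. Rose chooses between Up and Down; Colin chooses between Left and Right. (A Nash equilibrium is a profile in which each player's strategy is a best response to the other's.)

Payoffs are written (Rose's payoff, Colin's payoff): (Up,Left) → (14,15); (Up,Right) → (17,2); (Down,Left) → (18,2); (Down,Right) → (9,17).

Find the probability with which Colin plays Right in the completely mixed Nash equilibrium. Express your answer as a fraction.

1/3

Let y be the probability that Colin plays Left. In a completely mixed equilibrium, Rose must be indifferent between Up and Down.
Rose's expected payoff from Up is 14y + 17(1−y); from Down it is 18y + 9(1−y).
Setting these equal: −3y + 17 = 9y + 9, so y = 2/3.
Therefore Colin plays Right with probability 1 − 2/3 = 1/3.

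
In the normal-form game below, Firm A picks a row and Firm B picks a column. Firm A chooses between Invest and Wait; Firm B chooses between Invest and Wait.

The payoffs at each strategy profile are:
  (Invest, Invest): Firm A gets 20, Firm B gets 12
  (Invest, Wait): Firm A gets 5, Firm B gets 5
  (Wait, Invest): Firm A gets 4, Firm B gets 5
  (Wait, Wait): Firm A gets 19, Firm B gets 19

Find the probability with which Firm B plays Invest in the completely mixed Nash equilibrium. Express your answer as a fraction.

Let q be the probability that Firm B plays Invest. In a completely mixed equilibrium, Firm A must be indifferent between Invest and Wait.
Firm A's expected payoff from Invest is 20q + 5(1−q); from Wait it is 4q + 19(1−q).
Setting these equal: 15q + 5 = −15q + 19, so q = 7/15.

7/15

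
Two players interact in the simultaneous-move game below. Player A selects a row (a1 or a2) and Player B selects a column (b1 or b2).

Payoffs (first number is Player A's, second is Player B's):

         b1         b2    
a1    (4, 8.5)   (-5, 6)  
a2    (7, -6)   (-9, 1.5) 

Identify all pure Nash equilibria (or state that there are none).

none

(a1, b1): Player A prefers a2 (7 > 4) — not an equilibrium.
(a1, b2): Player B prefers b1 (8.5 > 6) — not an equilibrium.
(a2, b1): Player B prefers b2 (1.5 > -6) — not an equilibrium.
(a2, b2): Player A prefers a1 (-5 > -9) — not an equilibrium.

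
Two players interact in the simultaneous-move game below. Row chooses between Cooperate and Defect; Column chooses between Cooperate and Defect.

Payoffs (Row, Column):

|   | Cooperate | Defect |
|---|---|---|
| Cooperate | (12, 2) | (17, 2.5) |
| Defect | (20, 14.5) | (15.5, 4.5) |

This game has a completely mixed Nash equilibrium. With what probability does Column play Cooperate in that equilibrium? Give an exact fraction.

Let c be the probability that Column plays Cooperate. In a completely mixed equilibrium, Row must be indifferent between Cooperate and Defect.
Row's expected payoff from Cooperate is 12c + 17(1−c); from Defect it is 20c + 15.5(1−c).
Setting these equal: −5c + 17 = 4.5c + 15.5, so c = 3/19.

3/19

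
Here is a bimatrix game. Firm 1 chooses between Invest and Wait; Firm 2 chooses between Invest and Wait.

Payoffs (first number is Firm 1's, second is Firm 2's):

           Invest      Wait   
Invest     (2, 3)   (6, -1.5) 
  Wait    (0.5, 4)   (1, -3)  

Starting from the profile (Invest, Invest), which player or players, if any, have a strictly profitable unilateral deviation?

Neither

Firm 1 at (Invest, Invest) earns 2; deviating to Wait yields 0.5 — not better.
Firm 2 earns 3; deviating to Wait yields -1.5 — not better.
Neither player can strictly improve; the profile is a Nash equilibrium.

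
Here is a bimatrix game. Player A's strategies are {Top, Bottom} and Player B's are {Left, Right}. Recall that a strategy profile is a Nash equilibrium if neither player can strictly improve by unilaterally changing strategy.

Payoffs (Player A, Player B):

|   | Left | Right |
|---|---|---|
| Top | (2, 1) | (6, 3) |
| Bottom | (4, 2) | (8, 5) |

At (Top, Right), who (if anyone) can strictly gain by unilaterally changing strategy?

Player A

Player A at (Top, Right) earns 6; deviating to Bottom yields 8 — a strict improvement.
Player B earns 3; deviating to Left yields 1 — not better.
Only Player A has a strictly profitable deviation.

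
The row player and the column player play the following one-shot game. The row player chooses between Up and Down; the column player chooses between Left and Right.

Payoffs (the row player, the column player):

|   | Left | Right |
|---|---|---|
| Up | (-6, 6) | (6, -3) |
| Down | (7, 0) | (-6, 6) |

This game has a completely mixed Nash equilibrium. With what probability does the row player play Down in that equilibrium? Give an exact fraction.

3/5

Let x be the probability that the row player plays Up. In a completely mixed equilibrium, the column player must be indifferent between Left and Right.
The column player's expected payoff from Left is 6x; from Right it is −3x + 6(1−x).
Setting these equal: 6x = −9x + 6, so x = 2/5.
Therefore the row player plays Down with probability 1 − 2/5 = 3/5.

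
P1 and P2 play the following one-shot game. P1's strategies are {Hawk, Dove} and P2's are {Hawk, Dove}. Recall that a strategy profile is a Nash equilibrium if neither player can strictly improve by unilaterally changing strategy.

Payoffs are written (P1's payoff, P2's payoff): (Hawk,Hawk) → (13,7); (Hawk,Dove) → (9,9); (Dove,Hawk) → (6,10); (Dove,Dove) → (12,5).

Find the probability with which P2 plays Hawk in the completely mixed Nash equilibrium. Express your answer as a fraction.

3/10

Let y be the probability that P2 plays Hawk. In a completely mixed equilibrium, P1 must be indifferent between Hawk and Dove.
P1's expected payoff from Hawk is 13y + 9(1−y); from Dove it is 6y + 12(1−y).
Setting these equal: 4y + 9 = −6y + 12, so y = 3/10.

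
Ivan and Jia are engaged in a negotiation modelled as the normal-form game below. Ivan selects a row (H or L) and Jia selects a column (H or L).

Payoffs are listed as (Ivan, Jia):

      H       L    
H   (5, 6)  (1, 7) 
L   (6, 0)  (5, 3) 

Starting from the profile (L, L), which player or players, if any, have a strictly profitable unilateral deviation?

Neither

Ivan at (L, L) earns 5; deviating to H yields 1 — not better.
Jia earns 3; deviating to H yields 0 — not better.
Neither player can strictly improve; the profile is a Nash equilibrium.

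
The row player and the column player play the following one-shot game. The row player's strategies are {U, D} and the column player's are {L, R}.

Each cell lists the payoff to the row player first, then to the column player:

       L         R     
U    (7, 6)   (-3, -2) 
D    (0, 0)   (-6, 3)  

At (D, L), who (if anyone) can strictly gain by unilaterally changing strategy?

The row player at (D, L) earns 0; deviating to U yields 7 — a strict improvement.
The column player earns 0; deviating to R yields 3 — a strict improvement.
Both the row player and the column player have strictly profitable deviations.

Both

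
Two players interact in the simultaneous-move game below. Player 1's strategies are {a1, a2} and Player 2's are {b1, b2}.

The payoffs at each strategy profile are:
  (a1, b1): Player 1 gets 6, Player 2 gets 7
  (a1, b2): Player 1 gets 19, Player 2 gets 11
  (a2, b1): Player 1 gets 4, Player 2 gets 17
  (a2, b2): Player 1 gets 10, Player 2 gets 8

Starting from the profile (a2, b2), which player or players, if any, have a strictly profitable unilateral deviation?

Both

Player 1 at (a2, b2) earns 10; deviating to a1 yields 19 — a strict improvement.
Player 2 earns 8; deviating to b1 yields 17 — a strict improvement.
Both Player 1 and Player 2 have strictly profitable deviations.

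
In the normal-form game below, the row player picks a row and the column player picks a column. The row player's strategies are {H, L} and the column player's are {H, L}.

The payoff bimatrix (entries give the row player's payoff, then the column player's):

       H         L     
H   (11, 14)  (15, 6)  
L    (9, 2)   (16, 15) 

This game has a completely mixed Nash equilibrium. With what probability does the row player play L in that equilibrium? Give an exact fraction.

Let x be the probability that the row player plays H. In a completely mixed equilibrium, the column player must be indifferent between H and L.
The column player's expected payoff from H is 14x + 2(1−x); from L it is 6x + 15(1−x).
Setting these equal: 12x + 2 = −9x + 15, so x = 13/21.
Therefore the row player plays L with probability 1 − 13/21 = 8/21.

8/21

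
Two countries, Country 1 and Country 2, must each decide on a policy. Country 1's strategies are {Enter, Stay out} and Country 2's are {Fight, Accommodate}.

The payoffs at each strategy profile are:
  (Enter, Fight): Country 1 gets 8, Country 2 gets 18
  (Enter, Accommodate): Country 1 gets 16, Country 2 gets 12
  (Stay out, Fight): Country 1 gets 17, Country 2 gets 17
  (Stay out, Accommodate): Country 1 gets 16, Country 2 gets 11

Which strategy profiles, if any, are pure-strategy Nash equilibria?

(Enter, Fight): Country 1 prefers Stay out (17 > 8) — not an equilibrium.
(Enter, Accommodate): Country 2 prefers Fight (18 > 12) — not an equilibrium.
(Stay out, Fight): Country 1 gets 17 ≥ 8 from Enter, and Country 2 gets 17 ≥ 11 from Accommodate — Nash equilibrium.
(Stay out, Accommodate): Country 2 prefers Fight (17 > 11) — not an equilibrium.

(Stay out, Fight)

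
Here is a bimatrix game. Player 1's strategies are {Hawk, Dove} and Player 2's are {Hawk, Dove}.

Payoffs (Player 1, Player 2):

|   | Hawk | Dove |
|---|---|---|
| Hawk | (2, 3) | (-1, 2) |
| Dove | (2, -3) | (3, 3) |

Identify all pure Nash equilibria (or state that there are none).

(Hawk, Hawk) and (Dove, Dove)

(Hawk, Hawk): Player 1 gets 2 ≥ 2 from Dove, and Player 2 gets 3 ≥ 2 from Dove — Nash equilibrium.
(Hawk, Dove): Player 1 prefers Dove (3 > -1); Player 2 prefers Hawk (3 > 2) — not an equilibrium.
(Dove, Hawk): Player 2 prefers Dove (3 > -3) — not an equilibrium.
(Dove, Dove): Player 1 gets 3 ≥ -1 from Hawk, and Player 2 gets 3 ≥ -3 from Hawk — Nash equilibrium.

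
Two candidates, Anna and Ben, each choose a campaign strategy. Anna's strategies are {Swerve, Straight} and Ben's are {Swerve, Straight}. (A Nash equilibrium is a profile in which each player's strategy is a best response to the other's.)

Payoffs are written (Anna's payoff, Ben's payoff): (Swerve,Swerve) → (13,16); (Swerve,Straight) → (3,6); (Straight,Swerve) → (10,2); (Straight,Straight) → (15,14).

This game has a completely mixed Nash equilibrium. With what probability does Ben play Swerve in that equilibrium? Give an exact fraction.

4/5

Let q be the probability that Ben plays Swerve. In a completely mixed equilibrium, Anna must be indifferent between Swerve and Straight.
Anna's expected payoff from Swerve is 13q + 3(1−q); from Straight it is 10q + 15(1−q).
Setting these equal: 10q + 3 = −5q + 15, so q = 4/5.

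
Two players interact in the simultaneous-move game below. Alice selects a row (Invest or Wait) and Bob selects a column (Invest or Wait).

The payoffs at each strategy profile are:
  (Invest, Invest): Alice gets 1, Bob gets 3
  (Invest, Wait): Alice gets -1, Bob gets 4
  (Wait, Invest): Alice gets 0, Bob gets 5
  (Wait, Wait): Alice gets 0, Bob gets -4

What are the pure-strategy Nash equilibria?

none

(Invest, Invest): Bob prefers Wait (4 > 3) — not an equilibrium.
(Invest, Wait): Alice prefers Wait (0 > -1) — not an equilibrium.
(Wait, Invest): Alice prefers Invest (1 > 0) — not an equilibrium.
(Wait, Wait): Bob prefers Invest (5 > -4) — not an equilibrium.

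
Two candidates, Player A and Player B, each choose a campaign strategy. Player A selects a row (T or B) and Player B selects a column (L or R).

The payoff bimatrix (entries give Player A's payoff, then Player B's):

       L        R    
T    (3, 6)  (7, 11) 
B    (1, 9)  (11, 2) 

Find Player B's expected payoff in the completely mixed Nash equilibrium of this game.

29/4

First find x, the probability Player A plays T, from Player B's indifference between L and R: 6x + 9(1−x) = 11x + 2(1−x), giving x = 7/12.
Since Player B is indifferent in equilibrium, Player B's expected payoff equals the payoff from either column against (7/12, 5/12). Using L: 6(7/12) + 9(5/12) = 29/4.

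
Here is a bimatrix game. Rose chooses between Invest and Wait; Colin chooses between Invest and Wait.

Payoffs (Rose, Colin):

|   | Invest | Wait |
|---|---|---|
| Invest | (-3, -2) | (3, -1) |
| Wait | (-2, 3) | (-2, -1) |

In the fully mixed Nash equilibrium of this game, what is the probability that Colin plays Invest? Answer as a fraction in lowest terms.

5/6

Let y be the probability that Colin plays Invest. In a completely mixed equilibrium, Rose must be indifferent between Invest and Wait.
Rose's expected payoff from Invest is −3y + 3(1−y); from Wait it is −2y − 2(1−y).
Setting these equal: −6y + 3 = -2, so y = 5/6.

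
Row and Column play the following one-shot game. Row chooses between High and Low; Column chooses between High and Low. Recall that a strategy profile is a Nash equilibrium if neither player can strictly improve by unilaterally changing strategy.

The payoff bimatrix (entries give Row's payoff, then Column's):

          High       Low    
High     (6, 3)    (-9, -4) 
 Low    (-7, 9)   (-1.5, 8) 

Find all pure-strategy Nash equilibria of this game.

(High, High)

(High, High): Row gets 6 ≥ -7 from Low, and Column gets 3 ≥ -4 from Low — Nash equilibrium.
(High, Low): Row prefers Low (-1.5 > -9); Column prefers High (3 > -4) — not an equilibrium.
(Low, High): Row prefers High (6 > -7) — not an equilibrium.
(Low, Low): Column prefers High (9 > 8) — not an equilibrium.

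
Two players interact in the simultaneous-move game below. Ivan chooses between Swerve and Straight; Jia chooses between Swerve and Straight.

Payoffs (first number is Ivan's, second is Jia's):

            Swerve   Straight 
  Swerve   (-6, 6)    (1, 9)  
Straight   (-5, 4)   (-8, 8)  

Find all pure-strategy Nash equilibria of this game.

(Swerve, Swerve): Ivan prefers Straight (-5 > -6); Jia prefers Straight (9 > 6) — not an equilibrium.
(Swerve, Straight): Ivan gets 1 ≥ -8 from Straight, and Jia gets 9 ≥ 6 from Swerve — Nash equilibrium.
(Straight, Swerve): Jia prefers Straight (8 > 4) — not an equilibrium.
(Straight, Straight): Ivan prefers Swerve (1 > -8) — not an equilibrium.

(Swerve, Straight)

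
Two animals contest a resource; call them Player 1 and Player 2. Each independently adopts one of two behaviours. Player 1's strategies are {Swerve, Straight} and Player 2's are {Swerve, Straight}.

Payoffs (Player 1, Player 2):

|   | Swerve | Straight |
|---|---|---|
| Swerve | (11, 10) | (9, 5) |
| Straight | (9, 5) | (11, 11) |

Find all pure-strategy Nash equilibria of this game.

(Swerve, Swerve): Player 1 gets 11 ≥ 9 from Straight, and Player 2 gets 10 ≥ 5 from Straight — Nash equilibrium.
(Swerve, Straight): Player 1 prefers Straight (11 > 9); Player 2 prefers Swerve (10 > 5) — not an equilibrium.
(Straight, Swerve): Player 1 prefers Swerve (11 > 9); Player 2 prefers Straight (11 > 5) — not an equilibrium.
(Straight, Straight): Player 1 gets 11 ≥ 9 from Swerve, and Player 2 gets 11 ≥ 5 from Swerve — Nash equilibrium.

(Swerve, Swerve) and (Straight, Straight)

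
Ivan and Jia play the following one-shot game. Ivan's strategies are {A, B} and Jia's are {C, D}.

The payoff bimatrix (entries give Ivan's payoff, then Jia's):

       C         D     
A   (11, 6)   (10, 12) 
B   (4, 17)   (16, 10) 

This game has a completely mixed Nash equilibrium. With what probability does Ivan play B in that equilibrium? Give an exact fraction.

Let p be the probability that Ivan plays A. In a completely mixed equilibrium, Jia must be indifferent between C and D.
Jia's expected payoff from C is 6p + 17(1−p); from D it is 12p + 10(1−p).
Setting these equal: −11p + 17 = 2p + 10, so p = 7/13.
Therefore Ivan plays B with probability 1 − 7/13 = 6/13.

6/13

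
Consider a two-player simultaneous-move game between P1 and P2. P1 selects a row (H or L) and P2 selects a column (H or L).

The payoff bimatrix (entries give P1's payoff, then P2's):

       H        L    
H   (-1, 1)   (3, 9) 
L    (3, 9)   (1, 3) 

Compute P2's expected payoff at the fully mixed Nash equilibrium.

39/7

First find x, the probability P1 plays H, from P2's indifference between H and L: x + 9(1−x) = 9x + 3(1−x), giving x = 3/7.
Since P2 is indifferent in equilibrium, P2's expected payoff equals the payoff from either column against (3/7, 4/7). Using H: (3/7) + 9(4/7) = 39/7.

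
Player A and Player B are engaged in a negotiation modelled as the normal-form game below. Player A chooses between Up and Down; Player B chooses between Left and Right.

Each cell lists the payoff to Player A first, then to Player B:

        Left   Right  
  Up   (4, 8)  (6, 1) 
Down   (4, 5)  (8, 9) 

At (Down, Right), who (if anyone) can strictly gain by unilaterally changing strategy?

Neither

Player A at (Down, Right) earns 8; deviating to Up yields 6 — not better.
Player B earns 9; deviating to Left yields 5 — not better.
Neither player can strictly improve; the profile is a Nash equilibrium.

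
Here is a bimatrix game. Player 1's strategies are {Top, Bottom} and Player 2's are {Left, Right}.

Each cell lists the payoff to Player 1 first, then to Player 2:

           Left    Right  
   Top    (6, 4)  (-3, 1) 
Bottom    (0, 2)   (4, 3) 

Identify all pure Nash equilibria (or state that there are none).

(Top, Left): Player 1 gets 6 ≥ 0 from Bottom, and Player 2 gets 4 ≥ 1 from Right — Nash equilibrium.
(Top, Right): Player 1 prefers Bottom (4 > -3); Player 2 prefers Left (4 > 1) — not an equilibrium.
(Bottom, Left): Player 1 prefers Top (6 > 0); Player 2 prefers Right (3 > 2) — not an equilibrium.
(Bottom, Right): Player 1 gets 4 ≥ -3 from Top, and Player 2 gets 3 ≥ 2 from Left — Nash equilibrium.

(Top, Left) and (Bottom, Right)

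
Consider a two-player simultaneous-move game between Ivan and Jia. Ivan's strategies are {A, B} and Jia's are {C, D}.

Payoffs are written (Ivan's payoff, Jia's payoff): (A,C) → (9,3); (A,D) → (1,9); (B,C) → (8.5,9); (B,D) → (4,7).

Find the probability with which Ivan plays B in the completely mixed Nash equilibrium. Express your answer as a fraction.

Let r be the probability that Ivan plays A. In a completely mixed equilibrium, Jia must be indifferent between C and D.
Jia's expected payoff from C is 3r + 9(1−r); from D it is 9r + 7(1−r).
Setting these equal: −6r + 9 = 2r + 7, so r = 1/4.
Therefore Ivan plays B with probability 1 − 1/4 = 3/4.

3/4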